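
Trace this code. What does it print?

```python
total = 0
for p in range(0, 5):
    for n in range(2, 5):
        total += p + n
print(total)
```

75

p=0,n=2: total = 0+2 = 2
p=0,n=3: total = 2+3 = 5
p=0,n=4: total = 5+4 = 9
p=1,n=2: total = 9+3 = 12
p=1,n=3: total = 12+4 = 16
p=1,n=4: total = 16+5 = 21
p=2,n=2: total = 21+4 = 25
p=2,n=3: total = 25+5 = 30
p=2,n=4: total = 30+6 = 36
p=3,n=2: total = 36+5 = 41
p=3,n=3: total = 41+6 = 47
p=3,n=4: total = 47+7 = 54
p=4,n=2: total = 54+6 = 60
p=4,n=3: total = 60+7 = 67
p=4,n=4: total = 67+8 = 75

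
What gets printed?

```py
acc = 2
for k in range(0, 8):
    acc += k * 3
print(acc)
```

k=0: acc = 2+0*3 = 2
k=1: acc = 2+1*3 = 5
k=2: acc = 5+2*3 = 11
k=3: acc = 11+3*3 = 20
k=4: acc = 20+4*3 = 32
k=5: acc = 32+5*3 = 47
k=6: acc = 47+6*3 = 65
k=7: acc = 65+7*3 = 86

86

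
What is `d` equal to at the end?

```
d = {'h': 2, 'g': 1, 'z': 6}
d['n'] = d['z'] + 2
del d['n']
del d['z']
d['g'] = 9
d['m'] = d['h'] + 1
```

{'h': 2, 'g': 9, 'm': 3}

d['n'] = d['z']+2 = 8 → {'h': 2, 'g': 1, 'z': 6, 'n': 8}
del 'n' → {'h': 2, 'g': 1, 'z': 6}
del 'z' → {'h': 2, 'g': 1}
d['g'] = 9 → {'h': 2, 'g': 9}
d['m'] = d['h']+1 = 3 → {'h': 2, 'g': 9, 'm': 3}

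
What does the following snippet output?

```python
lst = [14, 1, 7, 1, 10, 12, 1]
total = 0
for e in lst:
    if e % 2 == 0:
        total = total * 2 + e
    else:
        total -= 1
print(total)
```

75

e=14: even, total = 0*2+14 = 14
e=1: not even, total = 14-1 = 13
e=7: not even, total = 13-1 = 12
e=1: not even, total = 12-1 = 11
e=10: even, total = 11*2+10 = 32
e=12: even, total = 32*2+12 = 76
e=1: not even, total = 76-1 = 75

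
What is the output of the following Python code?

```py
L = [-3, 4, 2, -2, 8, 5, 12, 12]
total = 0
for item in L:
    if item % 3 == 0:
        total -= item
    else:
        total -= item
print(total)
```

item=-3: %3==0, total = 0-(-3) = 3
item=4: not %3==0, total = 3-4 = -1
item=2: not %3==0, total = (-1)-2 = -3
item=-2: not %3==0, total = (-3)-(-2) = -1
item=8: not %3==0, total = (-1)-8 = -9
item=5: not %3==0, total = (-9)-5 = -14
item=12: %3==0, total = (-14)-12 = -26
item=12: %3==0, total = (-26)-12 = -38

-38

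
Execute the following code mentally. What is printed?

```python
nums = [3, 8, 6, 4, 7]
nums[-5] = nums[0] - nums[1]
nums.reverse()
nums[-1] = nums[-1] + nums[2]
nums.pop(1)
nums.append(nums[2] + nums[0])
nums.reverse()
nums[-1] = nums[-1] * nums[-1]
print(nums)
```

[15, 1, 8, 6, 49]

nums[-5] = nums[0]-nums[1] = 3-8 = -5 → [-5, 8, 6, 4, 7]
reverse → [7, 4, 6, 8, -5]
nums[-1] = nums[-1]+nums[2] = (-5)+6 = 1 → [7, 4, 6, 8, 1]
pop(1) removes 4 → [7, 6, 8, 1]
append nums[2]+nums[0] = 8+7 = 15 → [7, 6, 8, 1, 15]
reverse → [15, 1, 8, 6, 7]
nums[-1] = nums[-1]*nums[-1] = 7*7 = 49 → [15, 1, 8, 6, 49]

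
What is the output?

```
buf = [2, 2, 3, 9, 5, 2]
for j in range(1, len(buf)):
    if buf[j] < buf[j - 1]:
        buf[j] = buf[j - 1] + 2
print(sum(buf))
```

40

j=1: 2>=2, unchanged → [2, 2, 3, 9, 5, 2]
j=2: 3>=2, unchanged → [2, 2, 3, 9, 5, 2]
j=3: 9>=3, unchanged → [2, 2, 3, 9, 5, 2]
j=4: 5<9, buf[4] = 9+2 = 11 → [2, 2, 3, 9, 11, 2]
j=5: 2<11, buf[5] = 11+2 = 13 → [2, 2, 3, 9, 11, 13]
sum = 40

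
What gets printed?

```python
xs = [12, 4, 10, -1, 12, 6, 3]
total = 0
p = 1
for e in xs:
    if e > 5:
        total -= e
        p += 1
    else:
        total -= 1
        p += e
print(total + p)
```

-32

e=12: >5, total = 0-12 = -12; p=2
e=4: not >5, total = (-12)-1 = -13; p=6
e=10: >5, total = (-13)-10 = -23; p=7
e=-1: not >5, total = (-23)-1 = -24; p=6
e=12: >5, total = (-24)-12 = -36; p=7
e=6: >5, total = (-36)-6 = -42; p=8
e=3: not >5, total = (-42)-1 = -43; p=11
total+p = (-43)+11 = -32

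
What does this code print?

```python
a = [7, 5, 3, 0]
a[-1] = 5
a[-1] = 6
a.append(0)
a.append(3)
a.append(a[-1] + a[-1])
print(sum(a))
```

30

a[-1] = 5 → [7, 5, 3, 5]
a[-1] = 6 → [7, 5, 3, 6]
append 0 → [7, 5, 3, 6, 0]
append 3 → [7, 5, 3, 6, 0, 3]
append a[-1]+a[-1] = 3+3 = 6 → [7, 5, 3, 6, 0, 3, 6]
sum = 30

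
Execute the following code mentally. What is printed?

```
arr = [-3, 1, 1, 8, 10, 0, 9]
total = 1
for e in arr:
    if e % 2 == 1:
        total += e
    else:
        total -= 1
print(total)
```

e=-3: odd, total = 1+(-3) = -2
e=1: odd, total = (-2)+1 = -1
e=1: odd, total = (-1)+1 = 0
e=8: not odd, total = 0-1 = -1
e=10: not odd, total = (-1)-1 = -2
e=0: not odd, total = (-2)-1 = -3
e=9: odd, total = (-3)+9 = 6

6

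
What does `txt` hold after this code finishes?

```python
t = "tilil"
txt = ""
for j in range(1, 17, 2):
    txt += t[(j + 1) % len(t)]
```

'lliitlli'

j=1: add t[2]='l' → 'l'
j=3: add t[4]='l' → 'll'
j=5: add t[1]='i' → 'lli'
j=7: add t[3]='i' → 'llii'
j=9: add t[0]='t' → 'lliit'
j=11: add t[2]='l' → 'lliitl'
j=13: add t[4]='l' → 'lliitll'
j=15: add t[1]='i' → 'lliitlli'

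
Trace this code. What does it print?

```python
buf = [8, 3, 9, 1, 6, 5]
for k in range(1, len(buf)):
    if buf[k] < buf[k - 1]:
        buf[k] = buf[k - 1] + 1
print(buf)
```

k=1: 3<8, buf[1] = 8+1 = 9 → [8, 9, 9, 1, 6, 5]
k=2: 9>=9, unchanged → [8, 9, 9, 1, 6, 5]
k=3: 1<9, buf[3] = 9+1 = 10 → [8, 9, 9, 10, 6, 5]
k=4: 6<10, buf[4] = 10+1 = 11 → [8, 9, 9, 10, 11, 5]
k=5: 5<11, buf[5] = 11+1 = 12 → [8, 9, 9, 10, 11, 12]

[8, 9, 9, 10, 11, 12]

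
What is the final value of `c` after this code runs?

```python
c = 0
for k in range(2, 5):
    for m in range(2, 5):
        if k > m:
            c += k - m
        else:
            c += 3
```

22

k=2,m=2: not 2>2, c = 0+3 = 3
k=2,m=3: not 2>3, c = 3+3 = 6
k=2,m=4: not 2>4, c = 6+3 = 9
k=3,m=2: 3>2, c = 9+1 = 10
k=3,m=3: not 3>3, c = 10+3 = 13
k=3,m=4: not 3>4, c = 13+3 = 16
k=4,m=2: 4>2, c = 16+2 = 18
k=4,m=3: 4>3, c = 18+1 = 19
k=4,m=4: not 4>4, c = 19+3 = 22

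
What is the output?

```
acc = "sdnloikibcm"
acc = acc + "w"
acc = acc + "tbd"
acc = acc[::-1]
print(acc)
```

dbtwmcbikiolnds

+ 'w' → 'sdnloikibcmw'
+ 'tbd' → 'sdnloikibcmwtbd'
reverse → 'dbtwmcbikiolnds'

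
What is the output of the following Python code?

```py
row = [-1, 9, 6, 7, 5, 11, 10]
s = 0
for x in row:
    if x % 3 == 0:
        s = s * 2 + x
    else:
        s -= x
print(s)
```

x=-1: not %3==0, s = 0-(-1) = 1
x=9: %3==0, s = 1*2+9 = 11
x=6: %3==0, s = 11*2+6 = 28
x=7: not %3==0, s = 28-7 = 21
x=5: not %3==0, s = 21-5 = 16
x=11: not %3==0, s = 16-11 = 5
x=10: not %3==0, s = 5-10 = -5

-5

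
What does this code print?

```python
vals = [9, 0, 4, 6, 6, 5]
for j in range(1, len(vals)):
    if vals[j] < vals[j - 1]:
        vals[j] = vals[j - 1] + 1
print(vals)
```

j=1: 0<9, vals[1] = 9+1 = 10 → [9, 10, 4, 6, 6, 5]
j=2: 4<10, vals[2] = 10+1 = 11 → [9, 10, 11, 6, 6, 5]
j=3: 6<11, vals[3] = 11+1 = 12 → [9, 10, 11, 12, 6, 5]
j=4: 6<12, vals[4] = 12+1 = 13 → [9, 10, 11, 12, 13, 5]
j=5: 5<13, vals[5] = 13+1 = 14 → [9, 10, 11, 12, 13, 14]

[9, 10, 11, 12, 13, 14]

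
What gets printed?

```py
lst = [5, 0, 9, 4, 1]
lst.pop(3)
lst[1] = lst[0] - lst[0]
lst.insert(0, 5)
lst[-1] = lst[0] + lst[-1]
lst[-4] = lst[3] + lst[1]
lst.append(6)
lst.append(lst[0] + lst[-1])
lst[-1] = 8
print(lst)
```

pop(3) removes 4 → [5, 0, 9, 1]
lst[1] = lst[0]-lst[0] = 5-5 = 0 → [5, 0, 9, 1]
insert 5 at 0 → [5, 5, 0, 9, 1]
lst[-1] = lst[0]+lst[-1] = 5+1 = 6 → [5, 5, 0, 9, 6]
lst[-4] = lst[3]+lst[1] = 9+5 = 14 → [5, 14, 0, 9, 6]
append 6 → [5, 14, 0, 9, 6, 6]
append lst[0]+lst[-1] = 5+6 = 11 → [5, 14, 0, 9, 6, 6, 11]
lst[-1] = 8 → [5, 14, 0, 9, 6, 6, 8]

[5, 14, 0, 9, 6, 6, 8]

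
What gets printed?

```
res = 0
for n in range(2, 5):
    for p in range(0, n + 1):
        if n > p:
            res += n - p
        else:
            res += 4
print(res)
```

n=2,p=0: 2>0, res = 0+2 = 2
n=2,p=1: 2>1, res = 2+1 = 3
n=2,p=2: not 2>2, res = 3+4 = 7
n=3,p=0: 3>0, res = 7+3 = 10
n=3,p=1: 3>1, res = 10+2 = 12
n=3,p=2: 3>2, res = 12+1 = 13
n=3,p=3: not 3>3, res = 13+4 = 17
n=4,p=0: 4>0, res = 17+4 = 21
n=4,p=1: 4>1, res = 21+3 = 24
n=4,p=2: 4>2, res = 24+2 = 26
n=4,p=3: 4>3, res = 26+1 = 27
n=4,p=4: not 4>4, res = 27+4 = 31

31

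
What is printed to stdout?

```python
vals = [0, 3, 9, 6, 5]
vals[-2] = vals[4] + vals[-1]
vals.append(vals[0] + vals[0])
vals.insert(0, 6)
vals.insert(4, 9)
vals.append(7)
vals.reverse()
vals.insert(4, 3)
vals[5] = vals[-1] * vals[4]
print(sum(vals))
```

61

vals[-2] = vals[4]+vals[-1] = 5+5 = 10 → [0, 3, 9, 10, 5]
append vals[0]+vals[0] = 0+0 = 0 → [0, 3, 9, 10, 5, 0]
insert 6 at 0 → [6, 0, 3, 9, 10, 5, 0]
insert 9 at 4 → [6, 0, 3, 9, 9, 10, 5, 0]
append 7 → [6, 0, 3, 9, 9, 10, 5, 0, 7]
reverse → [7, 0, 5, 10, 9, 9, 3, 0, 6]
insert 3 at 4 → [7, 0, 5, 10, 3, 9, 9, 3, 0, 6]
vals[5] = vals[-1]*vals[4] = 6*3 = 18 → [7, 0, 5, 10, 3, 18, 9, 3, 0, 6]
sum = 61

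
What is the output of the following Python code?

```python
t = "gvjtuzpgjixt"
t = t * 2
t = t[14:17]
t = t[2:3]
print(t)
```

u

repeat ×2 → 'gvjtuzpgjixtgvjtuzpgjixt'
slice [14:17] → 'jtu'
slice [2:3] → 'u'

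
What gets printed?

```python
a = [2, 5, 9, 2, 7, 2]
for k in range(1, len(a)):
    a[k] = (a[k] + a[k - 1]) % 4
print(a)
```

[2, 3, 0, 2, 1, 3]

k=1: a[1] = (5+2)%4 = 3 → [2, 3, 9, 2, 7, 2]
k=2: a[2] = (9+3)%4 = 0 → [2, 3, 0, 2, 7, 2]
k=3: a[3] = (2+0)%4 = 2 → [2, 3, 0, 2, 7, 2]
k=4: a[4] = (7+2)%4 = 1 → [2, 3, 0, 2, 1, 2]
k=5: a[5] = (2+1)%4 = 3 → [2, 3, 0, 2, 1, 3]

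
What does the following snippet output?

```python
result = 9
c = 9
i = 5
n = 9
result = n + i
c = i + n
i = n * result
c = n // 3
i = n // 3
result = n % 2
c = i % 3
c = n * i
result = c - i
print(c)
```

result = 9+5 = 14
c = 5+9 = 14
i = 9*14 = 126
c = 9//3 = 3
i = 9//3 = 3
result = 9%2 = 1
c = 3%3 = 0
c = 9*3 = 27
result = 27-3 = 24

27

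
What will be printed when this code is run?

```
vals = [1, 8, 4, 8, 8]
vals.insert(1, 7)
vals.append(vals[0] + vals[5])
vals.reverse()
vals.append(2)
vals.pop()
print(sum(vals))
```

insert 7 at 1 → [1, 7, 8, 4, 8, 8]
append vals[0]+vals[5] = 1+8 = 9 → [1, 7, 8, 4, 8, 8, 9]
reverse → [9, 8, 8, 4, 8, 7, 1]
append 2 → [9, 8, 8, 4, 8, 7, 1, 2]
pop() removes 2 → [9, 8, 8, 4, 8, 7, 1]
sum = 45

45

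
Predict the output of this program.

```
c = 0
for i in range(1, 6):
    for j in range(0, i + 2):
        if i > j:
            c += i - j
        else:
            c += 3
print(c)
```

i=1,j=0: 1>0, c = 0+1 = 1
i=1,j=1: not 1>1, c = 1+3 = 4
i=1,j=2: not 1>2, c = 4+3 = 7
i=2,j=0: 2>0, c = 7+2 = 9
i=2,j=1: 2>1, c = 9+1 = 10
i=2,j=2: not 2>2, c = 10+3 = 13
i=2,j=3: not 2>3, c = 13+3 = 16
i=3,j=0: 3>0, c = 16+3 = 19
i=3,j=1: 3>1, c = 19+2 = 21
i=3,j=2: 3>2, c = 21+1 = 22
i=3,j=3: not 3>3, c = 22+3 = 25
i=3,j=4: not 3>4, c = 25+3 = 28
i=4,j=0: 4>0, c = 28+4 = 32
i=4,j=1: 4>1, c = 32+3 = 35
i=4,j=2: 4>2, c = 35+2 = 37
i=4,j=3: 4>3, c = 37+1 = 38
i=4,j=4: not 4>4, c = 38+3 = 41
i=4,j=5: not 4>5, c = 41+3 = 44
i=5,j=0: 5>0, c = 44+5 = 49
i=5,j=1: 5>1, c = 49+4 = 53
i=5,j=2: 5>2, c = 53+3 = 56
i=5,j=3: 5>3, c = 56+2 = 58
i=5,j=4: 5>4, c = 58+1 = 59
i=5,j=5: not 5>5, c = 59+3 = 62
i=5,j=6: not 5>6, c = 62+3 = 65

65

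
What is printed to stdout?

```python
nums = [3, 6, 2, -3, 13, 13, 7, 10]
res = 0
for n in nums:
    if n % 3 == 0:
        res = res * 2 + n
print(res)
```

21

n=3: %3==0, res = 0*2+3 = 3
n=6: %3==0, res = 3*2+6 = 12
n=2: not %3==0
n=-3: %3==0, res = 12*2+(-3) = 21
n=13: not %3==0
n=13: not %3==0
n=7: not %3==0
n=10: not %3==0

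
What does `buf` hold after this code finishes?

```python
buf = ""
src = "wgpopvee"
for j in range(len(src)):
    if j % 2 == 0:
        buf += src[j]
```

j=0: add 'w' → 'w'
j=1: skip
j=2: add 'p' → 'wp'
j=3: skip
j=4: add 'p' → 'wpp'
j=5: skip
j=6: add 'e' → 'wppe'
j=7: skip

'wppe'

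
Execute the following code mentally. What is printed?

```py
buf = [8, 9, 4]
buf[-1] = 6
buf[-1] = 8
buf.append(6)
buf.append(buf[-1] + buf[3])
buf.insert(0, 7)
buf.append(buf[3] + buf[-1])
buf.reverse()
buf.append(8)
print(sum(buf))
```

buf[-1] = 6 → [8, 9, 6]
buf[-1] = 8 → [8, 9, 8]
append 6 → [8, 9, 8, 6]
append buf[-1]+buf[3] = 6+6 = 12 → [8, 9, 8, 6, 12]
insert 7 at 0 → [7, 8, 9, 8, 6, 12]
append buf[3]+buf[-1] = 8+12 = 20 → [7, 8, 9, 8, 6, 12, 20]
reverse → [20, 12, 6, 8, 9, 8, 7]
append 8 → [20, 12, 6, 8, 9, 8, 7, 8]
sum = 78

78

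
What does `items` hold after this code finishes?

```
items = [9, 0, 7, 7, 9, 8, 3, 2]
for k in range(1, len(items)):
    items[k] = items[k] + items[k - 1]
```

[9, 9, 16, 23, 32, 40, 43, 45]

k=1: items[1] = 0+9 = 9 → [9, 9, 7, 7, 9, 8, 3, 2]
k=2: items[2] = 7+9 = 16 → [9, 9, 16, 7, 9, 8, 3, 2]
k=3: items[3] = 7+16 = 23 → [9, 9, 16, 23, 9, 8, 3, 2]
k=4: items[4] = 9+23 = 32 → [9, 9, 16, 23, 32, 8, 3, 2]
k=5: items[5] = 8+32 = 40 → [9, 9, 16, 23, 32, 40, 3, 2]
k=6: items[6] = 3+40 = 43 → [9, 9, 16, 23, 32, 40, 43, 2]
k=7: items[7] = 2+43 = 45 → [9, 9, 16, 23, 32, 40, 43, 45]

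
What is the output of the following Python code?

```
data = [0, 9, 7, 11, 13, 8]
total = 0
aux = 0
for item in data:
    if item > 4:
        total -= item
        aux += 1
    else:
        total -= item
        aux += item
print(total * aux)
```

-240

item=0: not >4, total = 0-0 = 0; aux=0
item=9: >4, total = 0-9 = -9; aux=1
item=7: >4, total = (-9)-7 = -16; aux=2
item=11: >4, total = (-16)-11 = -27; aux=3
item=13: >4, total = (-27)-13 = -40; aux=4
item=8: >4, total = (-40)-8 = -48; aux=5
total*aux = (-48)*5 = -240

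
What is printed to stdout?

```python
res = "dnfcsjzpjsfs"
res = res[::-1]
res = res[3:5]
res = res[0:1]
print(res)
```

j

reverse → 'sfsjpzjscfnd'
slice [3:5] → 'jp'
slice [0:1] → 'j'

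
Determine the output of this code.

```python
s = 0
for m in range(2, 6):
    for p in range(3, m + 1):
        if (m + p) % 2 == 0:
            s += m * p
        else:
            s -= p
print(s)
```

58

m=3,p=3: even sum, s = 0+9 = 9
m=4,p=3: odd sum, s = 9-3 = 6
m=4,p=4: even sum, s = 6+16 = 22
m=5,p=3: even sum, s = 22+15 = 37
m=5,p=4: odd sum, s = 37-4 = 33
m=5,p=5: even sum, s = 33+25 = 58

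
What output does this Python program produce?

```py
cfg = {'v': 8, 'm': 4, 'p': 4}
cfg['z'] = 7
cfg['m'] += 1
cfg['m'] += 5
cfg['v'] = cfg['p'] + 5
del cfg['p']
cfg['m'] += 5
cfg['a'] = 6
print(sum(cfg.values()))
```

37

cfg['z'] = 7 → {'v': 8, 'm': 4, 'p': 4, 'z': 7}
cfg['m'] = 4+1 = 5 → {'v': 8, 'm': 5, 'p': 4, 'z': 7}
cfg['m'] = 5+5 = 10 → {'v': 8, 'm': 10, 'p': 4, 'z': 7}
cfg['v'] = cfg['p']+5 = 9 → {'v': 9, 'm': 10, 'p': 4, 'z': 7}
del 'p' → {'v': 9, 'm': 10, 'z': 7}
cfg['m'] = 10+5 = 15 → {'v': 9, 'm': 15, 'z': 7}
cfg['a'] = 6 → {'v': 9, 'm': 15, 'z': 7, 'a': 6}
sum of values = 37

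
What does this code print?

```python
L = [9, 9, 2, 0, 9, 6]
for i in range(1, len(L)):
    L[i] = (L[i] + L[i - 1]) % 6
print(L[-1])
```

5

i=1: L[1] = (9+9)%6 = 0 → [9, 0, 2, 0, 9, 6]
i=2: L[2] = (2+0)%6 = 2 → [9, 0, 2, 0, 9, 6]
i=3: L[3] = (0+2)%6 = 2 → [9, 0, 2, 2, 9, 6]
i=4: L[4] = (9+2)%6 = 5 → [9, 0, 2, 2, 5, 6]
i=5: L[5] = (6+5)%6 = 5 → [9, 0, 2, 2, 5, 5]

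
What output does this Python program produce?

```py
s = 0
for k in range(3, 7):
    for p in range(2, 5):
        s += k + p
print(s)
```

90

k=3,p=2: s = 0+5 = 5
k=3,p=3: s = 5+6 = 11
k=3,p=4: s = 11+7 = 18
k=4,p=2: s = 18+6 = 24
k=4,p=3: s = 24+7 = 31
k=4,p=4: s = 31+8 = 39
k=5,p=2: s = 39+7 = 46
k=5,p=3: s = 46+8 = 54
k=5,p=4: s = 54+9 = 63
k=6,p=2: s = 63+8 = 71
k=6,p=3: s = 71+9 = 80
k=6,p=4: s = 80+10 = 90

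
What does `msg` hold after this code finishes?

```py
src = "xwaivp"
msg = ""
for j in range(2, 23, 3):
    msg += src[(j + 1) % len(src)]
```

j=2: add src[3]='i' → 'i'
j=5: add src[0]='x' → 'ix'
j=8: add src[3]='i' → 'ixi'
j=11: add src[0]='x' → 'ixix'
j=14: add src[3]='i' → 'ixixi'
j=17: add src[0]='x' → 'ixixix'
j=20: add src[3]='i' → 'ixixixi'

'ixixixi'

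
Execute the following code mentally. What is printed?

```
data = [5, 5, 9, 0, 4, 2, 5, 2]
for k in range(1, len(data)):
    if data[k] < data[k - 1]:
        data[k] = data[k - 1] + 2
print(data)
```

k=1: 5>=5, unchanged → [5, 5, 9, 0, 4, 2, 5, 2]
k=2: 9>=5, unchanged → [5, 5, 9, 0, 4, 2, 5, 2]
k=3: 0<9, data[3] = 9+2 = 11 → [5, 5, 9, 11, 4, 2, 5, 2]
k=4: 4<11, data[4] = 11+2 = 13 → [5, 5, 9, 11, 13, 2, 5, 2]
k=5: 2<13, data[5] = 13+2 = 15 → [5, 5, 9, 11, 13, 15, 5, 2]
k=6: 5<15, data[6] = 15+2 = 17 → [5, 5, 9, 11, 13, 15, 17, 2]
k=7: 2<17, data[7] = 17+2 = 19 → [5, 5, 9, 11, 13, 15, 17, 19]

[5, 5, 9, 11, 13, 15, 17, 19]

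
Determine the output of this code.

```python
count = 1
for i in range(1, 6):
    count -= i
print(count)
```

i=1: count = 1-1 = 0
i=2: count = 0-2 = -2
i=3: count = (-2)-3 = -5
i=4: count = (-5)-4 = -9
i=5: count = (-9)-5 = -14

-14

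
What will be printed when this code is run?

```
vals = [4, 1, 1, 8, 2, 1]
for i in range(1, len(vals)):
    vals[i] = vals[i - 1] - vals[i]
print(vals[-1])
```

-9

i=1: vals[1] = 4-1 = 3 → [4, 3, 1, 8, 2, 1]
i=2: vals[2] = 3-1 = 2 → [4, 3, 2, 8, 2, 1]
i=3: vals[3] = 2-8 = -6 → [4, 3, 2, -6, 2, 1]
i=4: vals[4] = (-6)-2 = -8 → [4, 3, 2, -6, -8, 1]
i=5: vals[5] = (-8)-1 = -9 → [4, 3, 2, -6, -8, -9]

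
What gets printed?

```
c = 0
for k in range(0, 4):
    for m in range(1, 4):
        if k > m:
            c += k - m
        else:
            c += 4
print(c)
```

40

k=0,m=1: not 0>1, c = 0+4 = 4
k=0,m=2: not 0>2, c = 4+4 = 8
k=0,m=3: not 0>3, c = 8+4 = 12
k=1,m=1: not 1>1, c = 12+4 = 16
k=1,m=2: not 1>2, c = 16+4 = 20
k=1,m=3: not 1>3, c = 20+4 = 24
k=2,m=1: 2>1, c = 24+1 = 25
k=2,m=2: not 2>2, c = 25+4 = 29
k=2,m=3: not 2>3, c = 29+4 = 33
k=3,m=1: 3>1, c = 33+2 = 35
k=3,m=2: 3>2, c = 35+1 = 36
k=3,m=3: not 3>3, c = 36+4 = 40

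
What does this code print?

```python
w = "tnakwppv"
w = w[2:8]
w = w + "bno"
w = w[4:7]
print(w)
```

slice [2:8] → 'akwppv'
+ 'bno' → 'akwppvbno'
slice [4:7] → 'pvb'

pvb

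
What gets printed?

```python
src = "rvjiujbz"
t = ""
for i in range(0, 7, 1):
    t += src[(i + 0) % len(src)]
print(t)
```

rvjiujb

i=0: add src[0]='r' → 'r'
i=1: add src[1]='v' → 'rv'
i=2: add src[2]='j' → 'rvj'
i=3: add src[3]='i' → 'rvji'
i=4: add src[4]='u' → 'rvjiu'
i=5: add src[5]='j' → 'rvjiuj'
i=6: add src[6]='b' → 'rvjiujb'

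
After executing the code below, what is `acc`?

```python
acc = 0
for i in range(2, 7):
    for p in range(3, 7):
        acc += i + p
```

i=2,p=3: acc = 0+5 = 5
i=2,p=4: acc = 5+6 = 11
i=2,p=5: acc = 11+7 = 18
i=2,p=6: acc = 18+8 = 26
i=3,p=3: acc = 26+6 = 32
i=3,p=4: acc = 32+7 = 39
i=3,p=5: acc = 39+8 = 47
i=3,p=6: acc = 47+9 = 56
i=4,p=3: acc = 56+7 = 63
i=4,p=4: acc = 63+8 = 71
i=4,p=5: acc = 71+9 = 80
i=4,p=6: acc = 80+10 = 90
i=5,p=3: acc = 90+8 = 98
i=5,p=4: acc = 98+9 = 107
i=5,p=5: acc = 107+10 = 117
i=5,p=6: acc = 117+11 = 128
i=6,p=3: acc = 128+9 = 137
i=6,p=4: acc = 137+10 = 147
i=6,p=5: acc = 147+11 = 158
i=6,p=6: acc = 158+12 = 170

170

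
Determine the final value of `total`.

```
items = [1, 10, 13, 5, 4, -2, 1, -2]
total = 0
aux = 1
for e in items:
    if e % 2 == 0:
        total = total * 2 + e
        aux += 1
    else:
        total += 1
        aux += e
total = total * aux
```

3100

e=1: not even, total = 0+1 = 1; aux=2
e=10: even, total = 1*2+10 = 12; aux=3
e=13: not even, total = 12+1 = 13; aux=16
e=5: not even, total = 13+1 = 14; aux=21
e=4: even, total = 14*2+4 = 32; aux=22
e=-2: even, total = 32*2+(-2) = 62; aux=23
e=1: not even, total = 62+1 = 63; aux=24
e=-2: even, total = 63*2+(-2) = 124; aux=25
total*aux = 124*25 = 3100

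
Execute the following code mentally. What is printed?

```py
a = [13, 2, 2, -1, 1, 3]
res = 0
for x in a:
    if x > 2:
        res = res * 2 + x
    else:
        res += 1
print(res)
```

37

x=13: >2, res = 0*2+13 = 13
x=2: not >2, res = 13+1 = 14
x=2: not >2, res = 14+1 = 15
x=-1: not >2, res = 15+1 = 16
x=1: not >2, res = 16+1 = 17
x=3: >2, res = 17*2+3 = 37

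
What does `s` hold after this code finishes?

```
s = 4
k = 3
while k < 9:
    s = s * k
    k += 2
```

k=3: s = 4*3 = 12
k=5: s = 12*5 = 60
k=7: s = 60*7 = 420

420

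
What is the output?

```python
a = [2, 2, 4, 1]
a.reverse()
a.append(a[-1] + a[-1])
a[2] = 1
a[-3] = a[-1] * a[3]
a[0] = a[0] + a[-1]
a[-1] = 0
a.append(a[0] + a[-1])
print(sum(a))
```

24

reverse → [1, 4, 2, 2]
append a[-1]+a[-1] = 2+2 = 4 → [1, 4, 2, 2, 4]
a[2] = 1 → [1, 4, 1, 2, 4]
a[-3] = a[-1]*a[3] = 4*2 = 8 → [1, 4, 8, 2, 4]
a[0] = a[0]+a[-1] = 1+4 = 5 → [5, 4, 8, 2, 4]
a[-1] = 0 → [5, 4, 8, 2, 0]
append a[0]+a[-1] = 5+0 = 5 → [5, 4, 8, 2, 0, 5]
sum = 24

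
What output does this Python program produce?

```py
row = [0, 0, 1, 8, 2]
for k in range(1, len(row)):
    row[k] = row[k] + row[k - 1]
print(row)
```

k=1: row[1] = 0+0 = 0 → [0, 0, 1, 8, 2]
k=2: row[2] = 1+0 = 1 → [0, 0, 1, 8, 2]
k=3: row[3] = 8+1 = 9 → [0, 0, 1, 9, 2]
k=4: row[4] = 2+9 = 11 → [0, 0, 1, 9, 11]

[0, 0, 1, 9, 11]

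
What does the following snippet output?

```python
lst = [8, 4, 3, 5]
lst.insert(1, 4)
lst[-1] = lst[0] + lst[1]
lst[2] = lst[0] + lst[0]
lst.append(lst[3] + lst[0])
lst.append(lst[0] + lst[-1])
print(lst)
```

[8, 4, 16, 3, 12, 11, 19]

insert 4 at 1 → [8, 4, 4, 3, 5]
lst[-1] = lst[0]+lst[1] = 8+4 = 12 → [8, 4, 4, 3, 12]
lst[2] = lst[0]+lst[0] = 8+8 = 16 → [8, 4, 16, 3, 12]
append lst[3]+lst[0] = 3+8 = 11 → [8, 4, 16, 3, 12, 11]
append lst[0]+lst[-1] = 8+11 = 19 → [8, 4, 16, 3, 12, 11, 19]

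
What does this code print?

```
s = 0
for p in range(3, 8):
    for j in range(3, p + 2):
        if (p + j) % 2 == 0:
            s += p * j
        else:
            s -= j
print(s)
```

175

p=3,j=3: even sum, s = 0+9 = 9
p=3,j=4: odd sum, s = 9-4 = 5
p=4,j=3: odd sum, s = 5-3 = 2
p=4,j=4: even sum, s = 2+16 = 18
p=4,j=5: odd sum, s = 18-5 = 13
p=5,j=3: even sum, s = 13+15 = 28
p=5,j=4: odd sum, s = 28-4 = 24
p=5,j=5: even sum, s = 24+25 = 49
p=5,j=6: odd sum, s = 49-6 = 43
p=6,j=3: odd sum, s = 43-3 = 40
p=6,j=4: even sum, s = 40+24 = 64
p=6,j=5: odd sum, s = 64-5 = 59
p=6,j=6: even sum, s = 59+36 = 95
p=6,j=7: odd sum, s = 95-7 = 88
p=7,j=3: even sum, s = 88+21 = 109
p=7,j=4: odd sum, s = 109-4 = 105
p=7,j=5: even sum, s = 105+35 = 140
p=7,j=6: odd sum, s = 140-6 = 134
p=7,j=7: even sum, s = 134+49 = 183
p=7,j=8: odd sum, s = 183-8 = 175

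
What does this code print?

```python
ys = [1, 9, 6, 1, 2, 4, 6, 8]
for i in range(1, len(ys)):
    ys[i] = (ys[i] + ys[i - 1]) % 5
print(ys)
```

[1, 0, 1, 2, 4, 3, 4, 2]

i=1: ys[1] = (9+1)%5 = 0 → [1, 0, 6, 1, 2, 4, 6, 8]
i=2: ys[2] = (6+0)%5 = 1 → [1, 0, 1, 1, 2, 4, 6, 8]
i=3: ys[3] = (1+1)%5 = 2 → [1, 0, 1, 2, 2, 4, 6, 8]
i=4: ys[4] = (2+2)%5 = 4 → [1, 0, 1, 2, 4, 4, 6, 8]
i=5: ys[5] = (4+4)%5 = 3 → [1, 0, 1, 2, 4, 3, 6, 8]
i=6: ys[6] = (6+3)%5 = 4 → [1, 0, 1, 2, 4, 3, 4, 8]
i=7: ys[7] = (8+4)%5 = 2 → [1, 0, 1, 2, 4, 3, 4, 2]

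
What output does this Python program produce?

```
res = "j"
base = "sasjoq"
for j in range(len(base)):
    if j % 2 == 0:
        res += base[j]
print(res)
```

jsso

j=0: add 's' → 'js'
j=1: skip
j=2: add 's' → 'jss'
j=3: skip
j=4: add 'o' → 'jsso'
j=5: skip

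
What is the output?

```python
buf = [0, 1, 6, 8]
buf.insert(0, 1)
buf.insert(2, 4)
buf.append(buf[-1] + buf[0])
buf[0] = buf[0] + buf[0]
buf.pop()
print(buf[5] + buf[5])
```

16

insert 1 at 0 → [1, 0, 1, 6, 8]
insert 4 at 2 → [1, 0, 4, 1, 6, 8]
append buf[-1]+buf[0] = 8+1 = 9 → [1, 0, 4, 1, 6, 8, 9]
buf[0] = buf[0]+buf[0] = 1+1 = 2 → [2, 0, 4, 1, 6, 8, 9]
pop() removes 9 → [2, 0, 4, 1, 6, 8]
buf[5]+buf[5] = 8+8 = 16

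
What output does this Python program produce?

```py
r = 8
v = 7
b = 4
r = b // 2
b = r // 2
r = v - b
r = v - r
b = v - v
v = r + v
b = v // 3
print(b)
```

r = 4//2 = 2
b = 2//2 = 1
r = 7-1 = 6
r = 7-6 = 1
b = 7-7 = 0
v = 1+7 = 8
b = 8//3 = 2

2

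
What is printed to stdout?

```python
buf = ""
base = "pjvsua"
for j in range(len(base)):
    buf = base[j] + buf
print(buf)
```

j=0: prepend 'p' → 'p'
j=1: prepend 'j' → 'jp'
j=2: prepend 'v' → 'vjp'
j=3: prepend 's' → 'svjp'
j=4: prepend 'u' → 'usvjp'
j=5: prepend 'a' → 'ausvjp'

ausvjp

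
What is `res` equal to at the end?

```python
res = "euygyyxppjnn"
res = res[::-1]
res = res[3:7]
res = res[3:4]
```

'y'

reverse → 'nnjppxyygyue'
slice [3:7] → 'ppxy'
slice [3:4] → 'y'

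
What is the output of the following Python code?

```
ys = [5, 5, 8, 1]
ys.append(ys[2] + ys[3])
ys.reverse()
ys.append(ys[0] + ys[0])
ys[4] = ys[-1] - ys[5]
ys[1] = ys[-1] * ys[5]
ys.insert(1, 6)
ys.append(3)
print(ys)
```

[9, 6, 324, 8, 5, 0, 18, 3]

append ys[2]+ys[3] = 8+1 = 9 → [5, 5, 8, 1, 9]
reverse → [9, 1, 8, 5, 5]
append ys[0]+ys[0] = 9+9 = 18 → [9, 1, 8, 5, 5, 18]
ys[4] = ys[-1]-ys[5] = 18-18 = 0 → [9, 1, 8, 5, 0, 18]
ys[1] = ys[-1]*ys[5] = 18*18 = 324 → [9, 324, 8, 5, 0, 18]
insert 6 at 1 → [9, 6, 324, 8, 5, 0, 18]
append 3 → [9, 6, 324, 8, 5, 0, 18, 3]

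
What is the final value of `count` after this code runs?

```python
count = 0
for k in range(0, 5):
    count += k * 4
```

40

k=0: count = 0+0*4 = 0
k=1: count = 0+1*4 = 4
k=2: count = 4+2*4 = 12
k=3: count = 12+3*4 = 24
k=4: count = 24+4*4 = 40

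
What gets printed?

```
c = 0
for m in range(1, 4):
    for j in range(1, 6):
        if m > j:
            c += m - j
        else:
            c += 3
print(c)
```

40

m=1,j=1: not 1>1, c = 0+3 = 3
m=1,j=2: not 1>2, c = 3+3 = 6
m=1,j=3: not 1>3, c = 6+3 = 9
m=1,j=4: not 1>4, c = 9+3 = 12
m=1,j=5: not 1>5, c = 12+3 = 15
m=2,j=1: 2>1, c = 15+1 = 16
m=2,j=2: not 2>2, c = 16+3 = 19
m=2,j=3: not 2>3, c = 19+3 = 22
m=2,j=4: not 2>4, c = 22+3 = 25
m=2,j=5: not 2>5, c = 25+3 = 28
m=3,j=1: 3>1, c = 28+2 = 30
m=3,j=2: 3>2, c = 30+1 = 31
m=3,j=3: not 3>3, c = 31+3 = 34
m=3,j=4: not 3>4, c = 34+3 = 37
m=3,j=5: not 3>5, c = 37+3 = 40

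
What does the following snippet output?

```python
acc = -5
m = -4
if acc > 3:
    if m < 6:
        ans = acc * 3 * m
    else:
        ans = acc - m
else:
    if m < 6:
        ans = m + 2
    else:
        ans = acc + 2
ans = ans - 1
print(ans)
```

acc=-5, m=-4
acc > 3 is False; m < 6 is True
→ ans = m + 2 = -2
ans = (-2)-1 = -3

-3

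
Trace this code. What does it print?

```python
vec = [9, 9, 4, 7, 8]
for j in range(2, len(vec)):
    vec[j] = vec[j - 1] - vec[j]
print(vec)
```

[9, 9, 5, -2, -10]

j=2: vec[2] = 9-4 = 5 → [9, 9, 5, 7, 8]
j=3: vec[3] = 5-7 = -2 → [9, 9, 5, -2, 8]
j=4: vec[4] = (-2)-8 = -10 → [9, 9, 5, -2, -10]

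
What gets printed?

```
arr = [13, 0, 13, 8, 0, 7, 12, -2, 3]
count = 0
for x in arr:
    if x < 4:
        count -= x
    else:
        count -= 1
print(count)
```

-6

x=13: not <4, count = 0-1 = -1
x=0: <4, count = (-1)-0 = -1
x=13: not <4, count = (-1)-1 = -2
x=8: not <4, count = (-2)-1 = -3
x=0: <4, count = (-3)-0 = -3
x=7: not <4, count = (-3)-1 = -4
x=12: not <4, count = (-4)-1 = -5
x=-2: <4, count = (-5)-(-2) = -3
x=3: <4, count = (-3)-3 = -6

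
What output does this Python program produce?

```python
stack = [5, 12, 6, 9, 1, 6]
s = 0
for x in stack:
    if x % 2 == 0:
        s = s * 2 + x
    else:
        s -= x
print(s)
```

6

x=5: not even, s = 0-5 = -5
x=12: even, s = (-5)*2+12 = 2
x=6: even, s = 2*2+6 = 10
x=9: not even, s = 10-9 = 1
x=1: not even, s = 1-1 = 0
x=6: even, s = 0*2+6 = 6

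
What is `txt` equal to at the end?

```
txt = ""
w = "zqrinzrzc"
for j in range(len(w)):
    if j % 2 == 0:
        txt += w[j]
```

'zrnrc'

j=0: add 'z' → 'z'
j=1: skip
j=2: add 'r' → 'zr'
j=3: skip
j=4: add 'n' → 'zrn'
j=5: skip
j=6: add 'r' → 'zrnr'
j=7: skip
j=8: add 'c' → 'zrnrc'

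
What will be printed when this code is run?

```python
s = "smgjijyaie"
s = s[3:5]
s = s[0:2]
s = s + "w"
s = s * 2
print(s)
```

jiwjiw

slice [3:5] → 'ji'
slice [0:2] → 'ji'
+ 'w' → 'jiw'
repeat ×2 → 'jiwjiw'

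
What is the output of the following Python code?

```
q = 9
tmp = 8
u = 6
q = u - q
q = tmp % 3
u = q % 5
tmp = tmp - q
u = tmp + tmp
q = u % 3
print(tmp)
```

6

q = 6-9 = -3
q = 8%3 = 2
u = 2%5 = 2
tmp = 8-2 = 6
u = 6+6 = 12
q = 12%3 = 0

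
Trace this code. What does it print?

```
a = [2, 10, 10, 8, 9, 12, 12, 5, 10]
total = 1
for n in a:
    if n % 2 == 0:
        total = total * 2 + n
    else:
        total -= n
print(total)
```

800

n=2: even, total = 1*2+2 = 4
n=10: even, total = 4*2+10 = 18
n=10: even, total = 18*2+10 = 46
n=8: even, total = 46*2+8 = 100
n=9: not even, total = 100-9 = 91
n=12: even, total = 91*2+12 = 194
n=12: even, total = 194*2+12 = 400
n=5: not even, total = 400-5 = 395
n=10: even, total = 395*2+10 = 800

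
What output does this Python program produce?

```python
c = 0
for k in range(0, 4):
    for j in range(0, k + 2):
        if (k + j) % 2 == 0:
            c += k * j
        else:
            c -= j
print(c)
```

k=0,j=0: even sum, c = 0+0 = 0
k=0,j=1: odd sum, c = 0-1 = -1
k=1,j=0: odd sum, c = (-1)-0 = -1
k=1,j=1: even sum, c = (-1)+1 = 0
k=1,j=2: odd sum, c = 0-2 = -2
k=2,j=0: even sum, c = (-2)+0 = -2
k=2,j=1: odd sum, c = (-2)-1 = -3
k=2,j=2: even sum, c = (-3)+4 = 1
k=2,j=3: odd sum, c = 1-3 = -2
k=3,j=0: odd sum, c = (-2)-0 = -2
k=3,j=1: even sum, c = (-2)+3 = 1
k=3,j=2: odd sum, c = 1-2 = -1
k=3,j=3: even sum, c = (-1)+9 = 8
k=3,j=4: odd sum, c = 8-4 = 4

4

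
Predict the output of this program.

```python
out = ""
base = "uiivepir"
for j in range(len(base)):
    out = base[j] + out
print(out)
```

ripeviiu

j=0: prepend 'u' → 'u'
j=1: prepend 'i' → 'iu'
j=2: prepend 'i' → 'iiu'
j=3: prepend 'v' → 'viiu'
j=4: prepend 'e' → 'eviiu'
j=5: prepend 'p' → 'peviiu'
j=6: prepend 'i' → 'ipeviiu'
j=7: prepend 'r' → 'ripeviiu'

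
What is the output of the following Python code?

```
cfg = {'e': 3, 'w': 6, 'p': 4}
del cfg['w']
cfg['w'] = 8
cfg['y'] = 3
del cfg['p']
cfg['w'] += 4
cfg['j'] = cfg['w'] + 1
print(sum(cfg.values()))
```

31

del 'w' → {'e': 3, 'p': 4}
cfg['w'] = 8 → {'e': 3, 'p': 4, 'w': 8}
cfg['y'] = 3 → {'e': 3, 'p': 4, 'w': 8, 'y': 3}
del 'p' → {'e': 3, 'w': 8, 'y': 3}
cfg['w'] = 8+4 = 12 → {'e': 3, 'w': 12, 'y': 3}
cfg['j'] = cfg['w']+1 = 13 → {'e': 3, 'w': 12, 'y': 3, 'j': 13}
sum of values = 31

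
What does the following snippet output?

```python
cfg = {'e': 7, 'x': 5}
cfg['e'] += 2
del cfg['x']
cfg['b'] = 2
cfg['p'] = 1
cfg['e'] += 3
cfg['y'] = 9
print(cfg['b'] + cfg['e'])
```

14

cfg['e'] = 7+2 = 9 → {'e': 9, 'x': 5}
del 'x' → {'e': 9}
cfg['b'] = 2 → {'e': 9, 'b': 2}
cfg['p'] = 1 → {'e': 9, 'b': 2, 'p': 1}
cfg['e'] = 9+3 = 12 → {'e': 12, 'b': 2, 'p': 1}
cfg['y'] = 9 → {'e': 12, 'b': 2, 'p': 1, 'y': 9}
cfg['b']+cfg['e'] = 2+12 = 14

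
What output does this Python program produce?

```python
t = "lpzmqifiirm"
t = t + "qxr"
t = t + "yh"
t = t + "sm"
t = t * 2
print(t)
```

+ 'qxr' → 'lpzmqifiirmqxr'
+ 'yh' → 'lpzmqifiirmqxryh'
+ 'sm' → 'lpzmqifiirmqxryhsm'
repeat ×2 → 'lpzmqifiirmqxryhsmlpzmqifiirmqxryhsm'

lpzmqifiirmqxryhsmlpzmqifiirmqxryhsm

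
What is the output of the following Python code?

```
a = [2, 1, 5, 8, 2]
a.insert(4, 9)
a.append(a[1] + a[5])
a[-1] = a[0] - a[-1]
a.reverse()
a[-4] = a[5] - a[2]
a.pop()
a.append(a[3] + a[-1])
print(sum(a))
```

insert 9 at 4 → [2, 1, 5, 8, 9, 2]
append a[1]+a[5] = 1+2 = 3 → [2, 1, 5, 8, 9, 2, 3]
a[-1] = a[0]-a[-1] = 2-3 = -1 → [2, 1, 5, 8, 9, 2, -1]
reverse → [-1, 2, 9, 8, 5, 1, 2]
a[-4] = a[5]-a[2] = 1-9 = -8 → [-1, 2, 9, -8, 5, 1, 2]
pop() removes 2 → [-1, 2, 9, -8, 5, 1]
append a[3]+a[-1] = (-8)+1 = -7 → [-1, 2, 9, -8, 5, 1, -7]
sum = 1

1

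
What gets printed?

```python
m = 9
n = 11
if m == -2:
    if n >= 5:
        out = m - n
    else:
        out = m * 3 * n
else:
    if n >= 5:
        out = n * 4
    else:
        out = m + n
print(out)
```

m=9, n=11
m == -2 is False; n >= 5 is True
→ out = n * 4 = 44

44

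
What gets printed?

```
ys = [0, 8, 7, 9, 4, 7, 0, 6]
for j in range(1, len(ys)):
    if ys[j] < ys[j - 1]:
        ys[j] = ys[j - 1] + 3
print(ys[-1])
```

26

j=1: 8>=0, unchanged → [0, 8, 7, 9, 4, 7, 0, 6]
j=2: 7<8, ys[2] = 8+3 = 11 → [0, 8, 11, 9, 4, 7, 0, 6]
j=3: 9<11, ys[3] = 11+3 = 14 → [0, 8, 11, 14, 4, 7, 0, 6]
j=4: 4<14, ys[4] = 14+3 = 17 → [0, 8, 11, 14, 17, 7, 0, 6]
j=5: 7<17, ys[5] = 17+3 = 20 → [0, 8, 11, 14, 17, 20, 0, 6]
j=6: 0<20, ys[6] = 20+3 = 23 → [0, 8, 11, 14, 17, 20, 23, 6]
j=7: 6<23, ys[7] = 23+3 = 26 → [0, 8, 11, 14, 17, 20, 23, 26]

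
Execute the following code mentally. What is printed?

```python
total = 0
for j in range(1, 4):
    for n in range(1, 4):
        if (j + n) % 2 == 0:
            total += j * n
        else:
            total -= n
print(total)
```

j=1,n=1: even sum, total = 0+1 = 1
j=1,n=2: odd sum, total = 1-2 = -1
j=1,n=3: even sum, total = (-1)+3 = 2
j=2,n=1: odd sum, total = 2-1 = 1
j=2,n=2: even sum, total = 1+4 = 5
j=2,n=3: odd sum, total = 5-3 = 2
j=3,n=1: even sum, total = 2+3 = 5
j=3,n=2: odd sum, total = 5-2 = 3
j=3,n=3: even sum, total = 3+9 = 12

12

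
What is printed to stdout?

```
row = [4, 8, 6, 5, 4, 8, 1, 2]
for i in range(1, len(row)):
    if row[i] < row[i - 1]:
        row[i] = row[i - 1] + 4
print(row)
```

[4, 8, 12, 16, 20, 24, 28, 32]

i=1: 8>=4, unchanged → [4, 8, 6, 5, 4, 8, 1, 2]
i=2: 6<8, row[2] = 8+4 = 12 → [4, 8, 12, 5, 4, 8, 1, 2]
i=3: 5<12, row[3] = 12+4 = 16 → [4, 8, 12, 16, 4, 8, 1, 2]
i=4: 4<16, row[4] = 16+4 = 20 → [4, 8, 12, 16, 20, 8, 1, 2]
i=5: 8<20, row[5] = 20+4 = 24 → [4, 8, 12, 16, 20, 24, 1, 2]
i=6: 1<24, row[6] = 24+4 = 28 → [4, 8, 12, 16, 20, 24, 28, 2]
i=7: 2<28, row[7] = 28+4 = 32 → [4, 8, 12, 16, 20, 24, 28, 32]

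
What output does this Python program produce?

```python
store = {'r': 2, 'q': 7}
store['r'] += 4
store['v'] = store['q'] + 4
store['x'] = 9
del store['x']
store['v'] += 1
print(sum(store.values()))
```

store['r'] = 2+4 = 6 → {'r': 6, 'q': 7}
store['v'] = store['q']+4 = 11 → {'r': 6, 'q': 7, 'v': 11}
store['x'] = 9 → {'r': 6, 'q': 7, 'v': 11, 'x': 9}
del 'x' → {'r': 6, 'q': 7, 'v': 11}
store['v'] = 11+1 = 12 → {'r': 6, 'q': 7, 'v': 12}
sum of values = 25

25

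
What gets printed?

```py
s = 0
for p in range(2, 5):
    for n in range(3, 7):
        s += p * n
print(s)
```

p=2,n=3: s = 0+6 = 6
p=2,n=4: s = 6+8 = 14
p=2,n=5: s = 14+10 = 24
p=2,n=6: s = 24+12 = 36
p=3,n=3: s = 36+9 = 45
p=3,n=4: s = 45+12 = 57
p=3,n=5: s = 57+15 = 72
p=3,n=6: s = 72+18 = 90
p=4,n=3: s = 90+12 = 102
p=4,n=4: s = 102+16 = 118
p=4,n=5: s = 118+20 = 138
p=4,n=6: s = 138+24 = 162

162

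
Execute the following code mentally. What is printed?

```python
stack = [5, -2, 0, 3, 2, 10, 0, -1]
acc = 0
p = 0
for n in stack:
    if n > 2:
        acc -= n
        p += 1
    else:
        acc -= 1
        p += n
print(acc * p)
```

n=5: >2, acc = 0-5 = -5; p=1
n=-2: not >2, acc = (-5)-1 = -6; p=-1
n=0: not >2, acc = (-6)-1 = -7; p=-1
n=3: >2, acc = (-7)-3 = -10; p=0
n=2: not >2, acc = (-10)-1 = -11; p=2
n=10: >2, acc = (-11)-10 = -21; p=3
n=0: not >2, acc = (-21)-1 = -22; p=3
n=-1: not >2, acc = (-22)-1 = -23; p=2
acc*p = (-23)*2 = -46

-46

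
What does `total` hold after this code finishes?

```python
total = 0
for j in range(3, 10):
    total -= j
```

-42

j=3: total = 0-3 = -3
j=4: total = (-3)-4 = -7
j=5: total = (-7)-5 = -12
j=6: total = (-12)-6 = -18
j=7: total = (-18)-7 = -25
j=8: total = (-25)-8 = -33
j=9: total = (-33)-9 = -42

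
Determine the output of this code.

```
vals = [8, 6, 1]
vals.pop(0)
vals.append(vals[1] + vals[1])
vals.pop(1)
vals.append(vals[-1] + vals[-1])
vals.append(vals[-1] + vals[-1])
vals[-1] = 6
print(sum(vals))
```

pop(0) removes 8 → [6, 1]
append vals[1]+vals[1] = 1+1 = 2 → [6, 1, 2]
pop(1) removes 1 → [6, 2]
append vals[-1]+vals[-1] = 2+2 = 4 → [6, 2, 4]
append vals[-1]+vals[-1] = 4+4 = 8 → [6, 2, 4, 8]
vals[-1] = 6 → [6, 2, 4, 6]
sum = 18

18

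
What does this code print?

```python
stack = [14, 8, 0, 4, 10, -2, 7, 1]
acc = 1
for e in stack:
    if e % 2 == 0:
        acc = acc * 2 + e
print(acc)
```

674

e=14: even, acc = 1*2+14 = 16
e=8: even, acc = 16*2+8 = 40
e=0: even, acc = 40*2+0 = 80
e=4: even, acc = 80*2+4 = 164
e=10: even, acc = 164*2+10 = 338
e=-2: even, acc = 338*2+(-2) = 674
e=7: not even
e=1: not even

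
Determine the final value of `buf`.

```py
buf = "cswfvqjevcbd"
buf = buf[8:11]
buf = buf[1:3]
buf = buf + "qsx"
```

slice [8:11] → 'vcb'
slice [1:3] → 'cb'
+ 'qsx' → 'cbqsx'

'cbqsx'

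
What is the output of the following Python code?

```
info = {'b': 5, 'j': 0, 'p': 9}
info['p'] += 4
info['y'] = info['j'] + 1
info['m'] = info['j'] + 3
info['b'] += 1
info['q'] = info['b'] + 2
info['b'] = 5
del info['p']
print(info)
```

info['p'] = 9+4 = 13 → {'b': 5, 'j': 0, 'p': 13}
info['y'] = info['j']+1 = 1 → {'b': 5, 'j': 0, 'p': 13, 'y': 1}
info['m'] = info['j']+3 = 3 → {'b': 5, 'j': 0, 'p': 13, 'y': 1, 'm': 3}
info['b'] = 5+1 = 6 → {'b': 6, 'j': 0, 'p': 13, 'y': 1, 'm': 3}
info['q'] = info['b']+2 = 8 → {'b': 6, 'j': 0, 'p': 13, 'y': 1, 'm': 3, 'q': 8}
info['b'] = 5 → {'b': 5, 'j': 0, 'p': 13, 'y': 1, 'm': 3, 'q': 8}
del 'p' → {'b': 5, 'j': 0, 'y': 1, 'm': 3, 'q': 8}

{'b': 5, 'j': 0, 'y': 1, 'm': 3, 'q': 8}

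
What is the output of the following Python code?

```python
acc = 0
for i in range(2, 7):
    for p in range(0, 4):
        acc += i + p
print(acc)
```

110

i=2,p=0: acc = 0+2 = 2
i=2,p=1: acc = 2+3 = 5
i=2,p=2: acc = 5+4 = 9
i=2,p=3: acc = 9+5 = 14
i=3,p=0: acc = 14+3 = 17
i=3,p=1: acc = 17+4 = 21
i=3,p=2: acc = 21+5 = 26
i=3,p=3: acc = 26+6 = 32
i=4,p=0: acc = 32+4 = 36
i=4,p=1: acc = 36+5 = 41
i=4,p=2: acc = 41+6 = 47
i=4,p=3: acc = 47+7 = 54
i=5,p=0: acc = 54+5 = 59
i=5,p=1: acc = 59+6 = 65
i=5,p=2: acc = 65+7 = 72
i=5,p=3: acc = 72+8 = 80
i=6,p=0: acc = 80+6 = 86
i=6,p=1: acc = 86+7 = 93
i=6,p=2: acc = 93+8 = 101
i=6,p=3: acc = 101+9 = 110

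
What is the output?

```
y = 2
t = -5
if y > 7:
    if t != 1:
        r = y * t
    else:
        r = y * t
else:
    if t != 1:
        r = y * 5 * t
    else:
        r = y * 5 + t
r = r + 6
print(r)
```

-44

y=2, t=-5
y > 7 is False; t != 1 is True
→ r = y * 5 * t = -50
r = (-50)+6 = -44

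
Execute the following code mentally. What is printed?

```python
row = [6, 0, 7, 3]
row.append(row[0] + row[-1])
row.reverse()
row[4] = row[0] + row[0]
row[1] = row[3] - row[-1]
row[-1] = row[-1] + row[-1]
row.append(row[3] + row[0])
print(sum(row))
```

append row[0]+row[-1] = 6+3 = 9 → [6, 0, 7, 3, 9]
reverse → [9, 3, 7, 0, 6]
row[4] = row[0]+row[0] = 9+9 = 18 → [9, 3, 7, 0, 18]
row[1] = row[3]-row[-1] = 0-18 = -18 → [9, -18, 7, 0, 18]
row[-1] = row[-1]+row[-1] = 18+18 = 36 → [9, -18, 7, 0, 36]
append row[3]+row[0] = 0+9 = 9 → [9, -18, 7, 0, 36, 9]
sum = 43

43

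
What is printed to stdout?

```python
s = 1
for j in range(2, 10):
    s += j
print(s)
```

j=2: s = 1+2 = 3
j=3: s = 3+3 = 6
j=4: s = 6+4 = 10
j=5: s = 10+5 = 15
j=6: s = 15+6 = 21
j=7: s = 21+7 = 28
j=8: s = 28+8 = 36
j=9: s = 36+9 = 45

45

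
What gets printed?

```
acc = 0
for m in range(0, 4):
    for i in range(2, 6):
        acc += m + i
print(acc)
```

m=0,i=2: acc = 0+2 = 2
m=0,i=3: acc = 2+3 = 5
m=0,i=4: acc = 5+4 = 9
m=0,i=5: acc = 9+5 = 14
m=1,i=2: acc = 14+3 = 17
m=1,i=3: acc = 17+4 = 21
m=1,i=4: acc = 21+5 = 26
m=1,i=5: acc = 26+6 = 32
m=2,i=2: acc = 32+4 = 36
m=2,i=3: acc = 36+5 = 41
m=2,i=4: acc = 41+6 = 47
m=2,i=5: acc = 47+7 = 54
m=3,i=2: acc = 54+5 = 59
m=3,i=3: acc = 59+6 = 65
m=3,i=4: acc = 65+7 = 72
m=3,i=5: acc = 72+8 = 80

80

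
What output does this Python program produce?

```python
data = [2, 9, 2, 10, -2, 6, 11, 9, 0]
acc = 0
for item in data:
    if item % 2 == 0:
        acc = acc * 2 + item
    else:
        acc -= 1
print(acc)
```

144

item=2: even, acc = 0*2+2 = 2
item=9: not even, acc = 2-1 = 1
item=2: even, acc = 1*2+2 = 4
item=10: even, acc = 4*2+10 = 18
item=-2: even, acc = 18*2+(-2) = 34
item=6: even, acc = 34*2+6 = 74
item=11: not even, acc = 74-1 = 73
item=9: not even, acc = 73-1 = 72
item=0: even, acc = 72*2+0 = 144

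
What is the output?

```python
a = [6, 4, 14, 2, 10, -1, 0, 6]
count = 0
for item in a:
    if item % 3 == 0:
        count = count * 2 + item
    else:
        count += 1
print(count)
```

item=6: %3==0, count = 0*2+6 = 6
item=4: not %3==0, count = 6+1 = 7
item=14: not %3==0, count = 7+1 = 8
item=2: not %3==0, count = 8+1 = 9
item=10: not %3==0, count = 9+1 = 10
item=-1: not %3==0, count = 10+1 = 11
item=0: %3==0, count = 11*2+0 = 22
item=6: %3==0, count = 22*2+6 = 50

50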